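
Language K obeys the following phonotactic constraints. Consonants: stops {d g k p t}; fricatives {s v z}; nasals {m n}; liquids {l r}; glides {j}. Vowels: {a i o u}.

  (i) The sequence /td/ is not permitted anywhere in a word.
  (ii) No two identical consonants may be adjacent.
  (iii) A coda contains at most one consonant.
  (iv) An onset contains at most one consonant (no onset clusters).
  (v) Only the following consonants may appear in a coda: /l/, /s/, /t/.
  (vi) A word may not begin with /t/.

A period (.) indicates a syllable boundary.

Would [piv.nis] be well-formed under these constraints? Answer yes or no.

[piv.nis] — violates constraint (v): syllable 1 coda contains /v/, which is not a licensed coda consonant → ill-formed

no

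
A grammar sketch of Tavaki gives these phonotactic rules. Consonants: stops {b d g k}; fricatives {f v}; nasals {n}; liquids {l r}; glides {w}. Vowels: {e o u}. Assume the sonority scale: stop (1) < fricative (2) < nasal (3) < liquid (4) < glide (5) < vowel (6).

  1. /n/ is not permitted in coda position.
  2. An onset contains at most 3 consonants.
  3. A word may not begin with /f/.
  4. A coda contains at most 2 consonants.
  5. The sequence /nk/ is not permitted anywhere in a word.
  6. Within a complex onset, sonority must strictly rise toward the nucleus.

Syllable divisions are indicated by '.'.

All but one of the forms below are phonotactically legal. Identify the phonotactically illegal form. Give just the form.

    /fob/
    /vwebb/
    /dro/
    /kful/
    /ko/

/fob/ — violates constraint 3: word begins with /f/ → phonotactically illegal
/vwebb/ — σ1 onset /vw/ (2→5 rises), coda /bb/ (2C) ok → phonotactically legal
/dro/ — σ1 onset /dr/ (1→4 rises), coda /∅/ ok → phonotactically legal
/kful/ — σ1 onset /kf/ (1→2 rises), coda /l/ ok → phonotactically legal
/ko/ — σ1 onset /k/, coda /∅/ ok → phonotactically legal

/fob/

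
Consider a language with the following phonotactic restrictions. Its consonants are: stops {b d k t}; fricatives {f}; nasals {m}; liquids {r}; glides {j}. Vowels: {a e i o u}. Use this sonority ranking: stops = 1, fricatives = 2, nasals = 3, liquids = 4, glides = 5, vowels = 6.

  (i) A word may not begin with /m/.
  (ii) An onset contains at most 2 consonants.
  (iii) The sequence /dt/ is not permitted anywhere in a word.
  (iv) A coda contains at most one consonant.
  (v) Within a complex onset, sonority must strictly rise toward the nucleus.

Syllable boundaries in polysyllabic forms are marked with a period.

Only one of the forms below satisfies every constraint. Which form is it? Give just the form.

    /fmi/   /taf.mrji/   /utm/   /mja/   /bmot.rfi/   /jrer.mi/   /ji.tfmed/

/fmi/ — σ1 onset /fm/ (2→3 rises), coda /∅/ ok → phonotactically legal
/taf.mrji/ — violates constraint (ii): syllable 2 onset /mrj/ has 3 consonants (> 2) → phonotactically illegal
/utm/ — violates constraint (iv): syllable 1 coda /tm/ has 2 consonants (> 1) → phonotactically illegal
/mja/ — violates constraint (i): word begins with /m/ → phonotactically illegal
/bmot.rfi/ — violates constraint (v): syllable 2 onset /rf/: /r/ (liquid, 4) → /f/ (fricative, 2) does not rise → phonotactically illegal
/jrer.mi/ — violates constraint (v): syllable 1 onset /jr/: /j/ (glide, 5) → /r/ (liquid, 4) does not rise → phonotactically illegal
/ji.tfmed/ — violates constraint (ii): syllable 2 onset /tfm/ has 3 consonants (> 2) → phonotactically illegal

/fmi/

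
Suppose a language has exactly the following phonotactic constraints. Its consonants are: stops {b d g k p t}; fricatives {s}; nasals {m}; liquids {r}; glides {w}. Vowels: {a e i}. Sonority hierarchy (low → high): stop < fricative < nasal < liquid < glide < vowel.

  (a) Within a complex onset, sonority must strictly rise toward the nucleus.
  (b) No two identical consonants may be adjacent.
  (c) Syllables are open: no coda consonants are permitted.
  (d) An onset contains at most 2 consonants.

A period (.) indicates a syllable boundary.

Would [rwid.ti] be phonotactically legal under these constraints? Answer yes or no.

no

[rwid.ti] — violates constraint (c): syllable 1 coda /d/ has 1 consonant (> 0) → phonotactically illegal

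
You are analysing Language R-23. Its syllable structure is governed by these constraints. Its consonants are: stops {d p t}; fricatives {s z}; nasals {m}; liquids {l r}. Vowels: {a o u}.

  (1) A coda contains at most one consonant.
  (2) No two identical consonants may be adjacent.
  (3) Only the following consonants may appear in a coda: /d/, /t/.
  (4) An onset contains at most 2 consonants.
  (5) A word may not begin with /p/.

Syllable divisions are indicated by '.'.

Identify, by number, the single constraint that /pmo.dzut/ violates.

5

/pmo.dzut/: word begins with /p/.
This is a violation of constraint 5: "A word may not begin with /p/."
The remaining constraints (1, 2, 3, 4) are satisfied.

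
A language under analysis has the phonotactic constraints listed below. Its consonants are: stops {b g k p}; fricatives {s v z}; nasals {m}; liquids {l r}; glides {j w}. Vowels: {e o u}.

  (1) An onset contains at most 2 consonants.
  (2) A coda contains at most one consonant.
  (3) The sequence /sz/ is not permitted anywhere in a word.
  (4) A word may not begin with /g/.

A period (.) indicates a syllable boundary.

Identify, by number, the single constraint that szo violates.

3

szo: contains banned sequence /sz/.
This is a violation of constraint 3: "The sequence /sz/ is not permitted anywhere in a word."
The remaining constraints (1, 2, 4) are satisfied.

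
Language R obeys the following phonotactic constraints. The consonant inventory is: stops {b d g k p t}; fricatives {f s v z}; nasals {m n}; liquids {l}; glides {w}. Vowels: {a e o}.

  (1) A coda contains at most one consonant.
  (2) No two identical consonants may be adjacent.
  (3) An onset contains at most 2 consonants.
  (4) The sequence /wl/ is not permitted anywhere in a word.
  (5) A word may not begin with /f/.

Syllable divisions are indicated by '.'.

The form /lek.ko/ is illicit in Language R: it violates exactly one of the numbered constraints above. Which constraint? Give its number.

2

/lek.ko/: adjacent identical consonants /kk/.
This is a violation of constraint 2: "No two identical consonants may be adjacent."
The remaining constraints (1, 3, 4, 5) are satisfied.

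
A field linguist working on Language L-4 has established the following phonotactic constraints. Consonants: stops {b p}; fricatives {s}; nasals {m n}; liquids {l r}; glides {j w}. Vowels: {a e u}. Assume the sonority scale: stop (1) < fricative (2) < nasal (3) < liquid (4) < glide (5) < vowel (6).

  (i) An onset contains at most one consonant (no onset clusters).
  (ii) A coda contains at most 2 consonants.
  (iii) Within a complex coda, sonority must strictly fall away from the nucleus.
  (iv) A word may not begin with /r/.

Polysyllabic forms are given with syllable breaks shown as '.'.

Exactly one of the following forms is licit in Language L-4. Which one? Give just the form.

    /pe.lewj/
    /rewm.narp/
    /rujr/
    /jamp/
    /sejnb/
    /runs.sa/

/pe.lewj/ — violates constraint (iii): syllable 2 coda /wj/: /w/ (glide, 5) → /j/ (glide, 5) does not fall → illicit
/rewm.narp/ — violates constraint (iv): word begins with /r/ → illicit
/rujr/ — violates constraint (iv): word begins with /r/ → illicit
/jamp/ — σ1 onset /j/, coda /mp/ (3→1 falls) ok → licit
/sejnb/ — violates constraint (ii): syllable 1 coda /jnb/ has 3 consonants (> 2) → illicit
/runs.sa/ — violates constraint (iv): word begins with /r/ → illicit

/jamp/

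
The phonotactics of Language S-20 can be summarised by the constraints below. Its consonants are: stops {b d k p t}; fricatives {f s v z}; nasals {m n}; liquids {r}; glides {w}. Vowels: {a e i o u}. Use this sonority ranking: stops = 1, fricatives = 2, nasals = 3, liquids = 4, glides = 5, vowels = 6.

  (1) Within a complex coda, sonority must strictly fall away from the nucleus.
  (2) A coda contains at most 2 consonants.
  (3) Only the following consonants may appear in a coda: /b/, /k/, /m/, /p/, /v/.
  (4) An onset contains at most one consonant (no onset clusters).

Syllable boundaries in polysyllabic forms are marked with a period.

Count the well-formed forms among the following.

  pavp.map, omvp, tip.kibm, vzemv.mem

pavp.map — σ1 onset /p/, coda /vp/ (2→1 falls) ok; σ2 onset /m/, coda /p/ ok → well-formed
omvp — violates constraint 2: syllable 1 coda /mvp/ has 3 consonants (> 2) → ill-formed
tip.kibm — violates constraint 1: syllable 2 coda /bm/: /b/ (stop, 1) → /m/ (nasal, 3) does not fall → ill-formed
vzemv.mem — violates constraint 4: syllable 1 onset /vz/ has 2 consonants (> 1) → ill-formed
Well-formed: pavp.map → 1.

1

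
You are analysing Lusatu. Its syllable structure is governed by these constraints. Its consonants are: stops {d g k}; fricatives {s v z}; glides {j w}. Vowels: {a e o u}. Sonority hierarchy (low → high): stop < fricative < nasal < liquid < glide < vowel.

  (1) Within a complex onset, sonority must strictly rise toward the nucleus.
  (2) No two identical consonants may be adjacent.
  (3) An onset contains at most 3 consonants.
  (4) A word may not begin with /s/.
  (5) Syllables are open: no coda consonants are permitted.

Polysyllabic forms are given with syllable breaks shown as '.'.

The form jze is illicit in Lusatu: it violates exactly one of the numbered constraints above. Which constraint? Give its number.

1

jze: syllable 1 onset /jz/: /j/ (glide, 5) → /z/ (fricative, 2) does not rise.
This is a violation of constraint 1: "Within a complex onset, sonority must strictly rise toward the nucleus."
The remaining constraints (2, 3, 4, 5) are satisfied.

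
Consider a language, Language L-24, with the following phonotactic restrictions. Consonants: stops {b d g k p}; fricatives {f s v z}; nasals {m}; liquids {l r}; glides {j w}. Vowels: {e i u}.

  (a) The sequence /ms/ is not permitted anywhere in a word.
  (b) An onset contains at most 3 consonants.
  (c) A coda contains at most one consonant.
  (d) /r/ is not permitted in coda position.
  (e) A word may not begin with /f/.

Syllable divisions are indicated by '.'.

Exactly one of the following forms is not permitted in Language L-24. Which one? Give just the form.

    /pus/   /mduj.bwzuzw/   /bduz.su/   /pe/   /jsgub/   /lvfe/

/mduj.bwzuzw/

/pus/ — σ1 onset /p/, coda /s/ ok → permitted
/mduj.bwzuzw/ — violates constraint (c): syllable 2 coda /zw/ has 2 consonants (> 1) → not permitted
/bduz.su/ — σ1 onset /bd/ (2C), coda /z/ ok; σ2 onset /s/, coda /∅/ ok → permitted
/pe/ — σ1 onset /p/, coda /∅/ ok → permitted
/jsgub/ — σ1 onset /jsg/ (3C), coda /b/ ok → permitted
/lvfe/ — σ1 onset /lvf/ (3C), coda /∅/ ok → permitted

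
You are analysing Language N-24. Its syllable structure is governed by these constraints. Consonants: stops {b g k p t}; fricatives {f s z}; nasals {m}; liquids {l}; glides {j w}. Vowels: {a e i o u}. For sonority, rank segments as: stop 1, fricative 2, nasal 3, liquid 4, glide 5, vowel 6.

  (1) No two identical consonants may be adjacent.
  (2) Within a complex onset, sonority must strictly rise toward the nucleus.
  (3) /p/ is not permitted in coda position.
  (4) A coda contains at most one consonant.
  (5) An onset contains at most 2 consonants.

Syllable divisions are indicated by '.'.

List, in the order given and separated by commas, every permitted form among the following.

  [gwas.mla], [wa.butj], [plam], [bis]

[gwas.mla] — σ1 onset /gw/ (1→5 rises), coda /s/ ok; σ2 onset /ml/ (3→4 rises), coda /∅/ ok → permitted
[wa.butj] — violates constraint 4: syllable 2 coda /tj/ has 2 consonants (> 1) → not permitted
[plam] — σ1 onset /pl/ (1→4 rises), coda /m/ ok → permitted
[bis] — σ1 onset /b/, coda /s/ ok → permitted

[gwas.mla], [plam], [bis]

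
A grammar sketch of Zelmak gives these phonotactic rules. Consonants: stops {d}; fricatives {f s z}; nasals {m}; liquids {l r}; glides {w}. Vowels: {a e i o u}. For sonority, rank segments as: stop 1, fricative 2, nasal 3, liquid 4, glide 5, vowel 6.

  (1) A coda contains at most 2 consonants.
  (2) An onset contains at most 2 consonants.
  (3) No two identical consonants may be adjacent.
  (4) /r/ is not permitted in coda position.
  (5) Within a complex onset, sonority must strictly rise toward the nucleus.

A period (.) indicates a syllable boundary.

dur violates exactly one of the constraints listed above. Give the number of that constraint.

4

dur: syllable 1 coda contains /r/.
This is a violation of constraint 4: "/r/ is not permitted in coda position."
The remaining constraints (1, 2, 3, 5) are satisfied.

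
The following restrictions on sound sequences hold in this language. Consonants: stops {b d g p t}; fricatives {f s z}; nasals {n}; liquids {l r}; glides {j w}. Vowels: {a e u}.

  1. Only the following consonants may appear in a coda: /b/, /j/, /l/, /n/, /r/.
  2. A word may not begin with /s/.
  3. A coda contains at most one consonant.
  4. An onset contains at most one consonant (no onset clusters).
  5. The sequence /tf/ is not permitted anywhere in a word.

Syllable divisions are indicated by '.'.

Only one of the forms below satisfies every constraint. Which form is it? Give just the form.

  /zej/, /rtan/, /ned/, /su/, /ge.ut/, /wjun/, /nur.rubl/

/zej/ — σ1 onset /z/, coda /j/ ok → permitted
/rtan/ — violates constraint 4: syllable 1 onset /rt/ has 2 consonants (> 1) → not permitted
/ned/ — violates constraint 1: syllable 1 coda contains /d/, which is not a licensed coda consonant → not permitted
/su/ — violates constraint 2: word begins with /s/ → not permitted
/ge.ut/ — violates constraint 1: syllable 2 coda contains /t/, which is not a licensed coda consonant → not permitted
/wjun/ — violates constraint 4: syllable 1 onset /wj/ has 2 consonants (> 1) → not permitted
/nur.rubl/ — violates constraint 3: syllable 2 coda /bl/ has 2 consonants (> 1) → not permitted

/zej/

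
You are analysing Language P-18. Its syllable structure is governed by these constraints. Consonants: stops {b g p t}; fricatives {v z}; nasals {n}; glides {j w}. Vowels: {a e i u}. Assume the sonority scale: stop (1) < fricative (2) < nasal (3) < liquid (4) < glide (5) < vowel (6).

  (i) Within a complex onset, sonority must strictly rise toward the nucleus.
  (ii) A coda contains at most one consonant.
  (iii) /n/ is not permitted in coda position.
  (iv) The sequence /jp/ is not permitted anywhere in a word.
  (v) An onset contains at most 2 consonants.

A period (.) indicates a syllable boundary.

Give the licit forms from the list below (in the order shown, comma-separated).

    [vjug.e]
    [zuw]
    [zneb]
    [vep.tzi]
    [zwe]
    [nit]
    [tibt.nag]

[vjug.e] — σ1 onset /vj/ (2→5 rises), coda /g/ ok; σ2 onset /∅/, coda /∅/ ok → licit
[zuw] — σ1 onset /z/, coda /w/ ok → licit
[zneb] — σ1 onset /zn/ (2→3 rises), coda /b/ ok → licit
[vep.tzi] — σ1 onset /v/, coda /p/ ok; σ2 onset /tz/ (1→2 rises), coda /∅/ ok → licit
[zwe] — σ1 onset /zw/ (2→5 rises), coda /∅/ ok → licit
[nit] — σ1 onset /n/, coda /t/ ok → licit
[tibt.nag] — violates constraint (ii): syllable 1 coda /bt/ has 2 consonants (> 1) → illicit

[vjug.e], [zuw], [zneb], [vep.tzi], [zwe], [nit]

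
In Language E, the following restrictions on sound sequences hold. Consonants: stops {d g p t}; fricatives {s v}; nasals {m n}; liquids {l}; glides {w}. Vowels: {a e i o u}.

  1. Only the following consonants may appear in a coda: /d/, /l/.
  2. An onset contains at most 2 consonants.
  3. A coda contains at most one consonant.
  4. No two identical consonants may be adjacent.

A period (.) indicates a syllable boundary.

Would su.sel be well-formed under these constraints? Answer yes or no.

su.sel — σ1 onset /s/, coda /∅/ ok; σ2 onset /s/, coda /l/ ok → well-formed

yes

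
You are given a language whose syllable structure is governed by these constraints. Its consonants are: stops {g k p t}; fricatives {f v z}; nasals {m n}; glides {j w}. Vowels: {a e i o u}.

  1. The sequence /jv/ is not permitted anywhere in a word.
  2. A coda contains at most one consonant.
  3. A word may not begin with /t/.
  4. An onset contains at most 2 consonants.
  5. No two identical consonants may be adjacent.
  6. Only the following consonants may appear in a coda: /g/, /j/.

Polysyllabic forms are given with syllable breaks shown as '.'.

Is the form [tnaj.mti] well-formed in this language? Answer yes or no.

no

[tnaj.mti] — violates constraint 3: word begins with /t/ → ill-formed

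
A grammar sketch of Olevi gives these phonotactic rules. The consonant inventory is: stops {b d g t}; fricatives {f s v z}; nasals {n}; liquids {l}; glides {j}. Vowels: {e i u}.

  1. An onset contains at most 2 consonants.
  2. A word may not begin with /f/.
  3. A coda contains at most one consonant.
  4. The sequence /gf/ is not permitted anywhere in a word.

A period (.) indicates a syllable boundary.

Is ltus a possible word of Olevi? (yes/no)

yes

ltus — σ1 onset /lt/ (2C), coda /s/ ok → phonotactically legal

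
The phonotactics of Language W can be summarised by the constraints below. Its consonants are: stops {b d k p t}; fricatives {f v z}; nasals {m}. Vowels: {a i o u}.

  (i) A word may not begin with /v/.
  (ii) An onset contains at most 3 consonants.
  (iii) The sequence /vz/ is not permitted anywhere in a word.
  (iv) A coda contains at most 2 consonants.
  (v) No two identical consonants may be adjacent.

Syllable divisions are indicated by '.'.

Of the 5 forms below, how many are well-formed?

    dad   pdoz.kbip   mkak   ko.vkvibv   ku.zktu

dad — σ1 onset /d/, coda /d/ ok → well-formed
pdoz.kbip — σ1 onset /pd/ (2C), coda /z/ ok; σ2 onset /kb/ (2C), coda /p/ ok → well-formed
mkak — σ1 onset /mk/ (2C), coda /k/ ok → well-formed
ko.vkvibv — σ1 onset /k/, coda /∅/ ok; σ2 onset /vkv/ (3C), coda /bv/ (2C) ok → well-formed
ku.zktu — σ1 onset /k/, coda /∅/ ok; σ2 onset /zkt/ (3C), coda /∅/ ok → well-formed
Well-formed: dad, pdoz.kbip, mkak, ko.vkvibv, ku.zktu → 5.

5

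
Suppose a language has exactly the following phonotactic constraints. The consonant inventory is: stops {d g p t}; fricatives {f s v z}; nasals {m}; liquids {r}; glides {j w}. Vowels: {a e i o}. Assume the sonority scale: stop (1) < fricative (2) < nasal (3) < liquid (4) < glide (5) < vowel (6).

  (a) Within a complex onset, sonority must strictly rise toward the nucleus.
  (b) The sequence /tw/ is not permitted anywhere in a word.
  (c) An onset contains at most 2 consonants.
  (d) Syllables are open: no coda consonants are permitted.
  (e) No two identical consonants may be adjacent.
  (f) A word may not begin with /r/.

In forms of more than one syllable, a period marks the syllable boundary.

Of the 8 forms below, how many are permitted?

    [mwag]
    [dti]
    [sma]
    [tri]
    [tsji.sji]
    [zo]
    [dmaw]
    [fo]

[mwag] — violates constraint (d): syllable 1 coda /g/ has 1 consonant (> 0) → not permitted
[dti] — violates constraint (a): syllable 1 onset /dt/: /d/ (stop, 1) → /t/ (stop, 1) does not rise → not permitted
[sma] — σ1 onset /sm/ (2→3 rises), coda /∅/ ok → permitted
[tri] — σ1 onset /tr/ (1→4 rises), coda /∅/ ok → permitted
[tsji.sji] — violates constraint (c): syllable 1 onset /tsj/ has 3 consonants (> 2) → not permitted
[zo] — σ1 onset /z/, coda /∅/ ok → permitted
[dmaw] — violates constraint (d): syllable 1 coda /w/ has 1 consonant (> 0) → not permitted
[fo] — σ1 onset /f/, coda /∅/ ok → permitted
Permitted: [sma], [tri], [zo], [fo] → 4.

4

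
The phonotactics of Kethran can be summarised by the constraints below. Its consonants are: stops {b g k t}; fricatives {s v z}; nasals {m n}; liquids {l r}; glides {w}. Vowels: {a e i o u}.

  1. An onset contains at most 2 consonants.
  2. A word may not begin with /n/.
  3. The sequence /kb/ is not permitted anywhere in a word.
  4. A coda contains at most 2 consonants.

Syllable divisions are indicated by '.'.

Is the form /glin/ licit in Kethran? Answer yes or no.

/glin/ — σ1 onset /gl/ (2C), coda /n/ ok → licit

yes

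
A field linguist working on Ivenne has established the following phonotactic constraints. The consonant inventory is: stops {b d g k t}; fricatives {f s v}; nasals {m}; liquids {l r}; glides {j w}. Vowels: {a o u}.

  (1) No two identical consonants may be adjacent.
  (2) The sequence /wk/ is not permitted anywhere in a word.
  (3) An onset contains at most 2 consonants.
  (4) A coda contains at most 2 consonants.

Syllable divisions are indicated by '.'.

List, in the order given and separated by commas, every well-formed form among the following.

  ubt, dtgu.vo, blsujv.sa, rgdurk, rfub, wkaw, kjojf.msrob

ubt — σ1 onset /∅/, coda /bt/ (2C) ok → well-formed
dtgu.vo — violates constraint 3: syllable 1 onset /dtg/ has 3 consonants (> 2) → ill-formed
blsujv.sa — violates constraint 3: syllable 1 onset /bls/ has 3 consonants (> 2) → ill-formed
rgdurk — violates constraint 3: syllable 1 onset /rgd/ has 3 consonants (> 2) → ill-formed
rfub — σ1 onset /rf/ (2C), coda /b/ ok → well-formed
wkaw — violates constraint 2: contains banned sequence /wk/ → ill-formed
kjojf.msrob — violates constraint 3: syllable 2 onset /msr/ has 3 consonants (> 2) → ill-formed

ubt, rfub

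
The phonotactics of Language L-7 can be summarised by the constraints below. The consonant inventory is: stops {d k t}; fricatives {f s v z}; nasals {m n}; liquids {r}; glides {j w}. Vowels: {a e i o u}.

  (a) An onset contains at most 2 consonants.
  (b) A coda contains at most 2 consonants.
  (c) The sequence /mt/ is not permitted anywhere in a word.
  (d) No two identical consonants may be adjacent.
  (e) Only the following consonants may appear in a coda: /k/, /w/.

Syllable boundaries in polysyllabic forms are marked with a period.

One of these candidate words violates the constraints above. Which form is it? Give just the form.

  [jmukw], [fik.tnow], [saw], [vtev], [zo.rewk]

[vtev]

[jmukw] — σ1 onset /jm/ (2C), coda /kw/ (2C) ok → well-formed
[fik.tnow] — σ1 onset /f/, coda /k/ ok; σ2 onset /tn/ (2C), coda /w/ ok → well-formed
[saw] — σ1 onset /s/, coda /w/ ok → well-formed
[vtev] — violates constraint (e): syllable 1 coda contains /v/, which is not a licensed coda consonant → ill-formed
[zo.rewk] — σ1 onset /z/, coda /∅/ ok; σ2 onset /r/, coda /wk/ (2C) ok → well-formed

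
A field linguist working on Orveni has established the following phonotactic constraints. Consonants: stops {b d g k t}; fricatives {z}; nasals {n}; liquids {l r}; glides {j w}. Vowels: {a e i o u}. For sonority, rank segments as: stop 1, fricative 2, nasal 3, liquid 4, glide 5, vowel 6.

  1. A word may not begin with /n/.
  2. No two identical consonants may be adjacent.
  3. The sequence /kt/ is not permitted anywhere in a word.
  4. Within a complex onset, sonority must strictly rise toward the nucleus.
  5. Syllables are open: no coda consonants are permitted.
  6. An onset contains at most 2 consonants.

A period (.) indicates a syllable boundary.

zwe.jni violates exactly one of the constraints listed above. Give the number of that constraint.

4

zwe.jni: syllable 2 onset /jn/: /j/ (glide, 5) → /n/ (nasal, 3) does not rise.
This is a violation of constraint 4: "Within a complex onset, sonority must strictly rise toward the nucleus."
The remaining constraints (1, 2, 3, 5, 6) are satisfied.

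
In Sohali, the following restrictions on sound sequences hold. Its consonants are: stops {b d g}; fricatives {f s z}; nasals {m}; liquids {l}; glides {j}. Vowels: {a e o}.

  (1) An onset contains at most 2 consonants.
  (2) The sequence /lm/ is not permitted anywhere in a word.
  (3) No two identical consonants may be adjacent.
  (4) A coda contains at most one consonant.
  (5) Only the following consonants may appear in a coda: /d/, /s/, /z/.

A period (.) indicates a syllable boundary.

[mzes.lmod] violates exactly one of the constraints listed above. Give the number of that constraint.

2

[mzes.lmod]: contains banned sequence /lm/.
This is a violation of constraint 2: "The sequence /lm/ is not permitted anywhere in a word."
The remaining constraints (1, 3, 4, 5) are satisfied.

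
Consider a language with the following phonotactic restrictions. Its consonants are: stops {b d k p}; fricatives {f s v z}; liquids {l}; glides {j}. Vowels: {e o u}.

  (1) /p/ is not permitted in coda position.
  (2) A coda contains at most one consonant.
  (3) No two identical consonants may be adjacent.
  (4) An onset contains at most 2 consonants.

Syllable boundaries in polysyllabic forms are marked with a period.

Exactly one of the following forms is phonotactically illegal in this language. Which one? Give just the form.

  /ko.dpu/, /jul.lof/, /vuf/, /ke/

/jul.lof/

/ko.dpu/ — σ1 onset /k/, coda /∅/ ok; σ2 onset /dp/ (2C), coda /∅/ ok → phonotactically legal
/jul.lof/ — violates constraint 3: adjacent identical consonants /ll/ → phonotactically illegal
/vuf/ — σ1 onset /v/, coda /f/ ok → phonotactically legal
/ke/ — σ1 onset /k/, coda /∅/ ok → phonotactically legal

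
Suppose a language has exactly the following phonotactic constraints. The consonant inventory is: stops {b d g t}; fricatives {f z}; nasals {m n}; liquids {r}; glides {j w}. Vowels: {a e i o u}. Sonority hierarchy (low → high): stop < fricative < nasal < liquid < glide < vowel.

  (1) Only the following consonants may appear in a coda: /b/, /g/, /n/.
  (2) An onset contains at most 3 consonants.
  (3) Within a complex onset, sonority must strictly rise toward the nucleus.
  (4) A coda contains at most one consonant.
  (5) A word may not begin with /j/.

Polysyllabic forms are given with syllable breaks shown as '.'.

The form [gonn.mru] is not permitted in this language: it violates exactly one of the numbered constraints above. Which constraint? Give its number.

[gonn.mru]: syllable 1 coda /nn/ has 2 consonants (> 1).
This is a violation of constraint 4: "A coda contains at most one consonant."
The remaining constraints (1, 2, 3, 5) are satisfied.

4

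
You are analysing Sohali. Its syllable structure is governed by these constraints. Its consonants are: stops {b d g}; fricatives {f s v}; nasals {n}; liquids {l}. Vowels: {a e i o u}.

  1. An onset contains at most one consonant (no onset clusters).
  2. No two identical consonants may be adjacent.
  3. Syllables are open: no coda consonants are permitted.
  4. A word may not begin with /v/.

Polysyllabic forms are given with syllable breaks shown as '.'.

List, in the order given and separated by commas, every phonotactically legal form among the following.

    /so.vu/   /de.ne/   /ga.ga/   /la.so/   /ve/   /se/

/so.vu/, /de.ne/, /ga.ga/, /la.so/, /se/

/so.vu/ — σ1 onset /s/, coda /∅/ ok; σ2 onset /v/, coda /∅/ ok → phonotactically legal
/de.ne/ — σ1 onset /d/, coda /∅/ ok; σ2 onset /n/, coda /∅/ ok → phonotactically legal
/ga.ga/ — σ1 onset /g/, coda /∅/ ok; σ2 onset /g/, coda /∅/ ok → phonotactically legal
/la.so/ — σ1 onset /l/, coda /∅/ ok; σ2 onset /s/, coda /∅/ ok → phonotactically legal
/ve/ — violates constraint 4: word begins with /v/ → phonotactically illegal
/se/ — σ1 onset /s/, coda /∅/ ok → phonotactically legal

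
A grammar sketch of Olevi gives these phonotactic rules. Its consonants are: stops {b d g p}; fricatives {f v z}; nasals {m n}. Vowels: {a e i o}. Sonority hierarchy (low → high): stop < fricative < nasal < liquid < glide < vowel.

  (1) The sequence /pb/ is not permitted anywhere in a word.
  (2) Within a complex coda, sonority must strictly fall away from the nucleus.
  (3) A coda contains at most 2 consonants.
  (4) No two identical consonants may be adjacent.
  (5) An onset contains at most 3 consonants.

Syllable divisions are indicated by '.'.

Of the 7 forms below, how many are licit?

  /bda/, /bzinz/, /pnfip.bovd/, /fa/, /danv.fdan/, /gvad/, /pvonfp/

5

/bda/ — σ1 onset /bd/ (2C), coda /∅/ ok → licit
/bzinz/ — σ1 onset /bz/ (2C), coda /nz/ (3→2 falls) ok → licit
/pnfip.bovd/ — violates constraint 1: contains banned sequence /pb/ → illicit
/fa/ — σ1 onset /f/, coda /∅/ ok → licit
/danv.fdan/ — σ1 onset /d/, coda /nv/ (3→2 falls) ok; σ2 onset /fd/ (2C), coda /n/ ok → licit
/gvad/ — σ1 onset /gv/ (2C), coda /d/ ok → licit
/pvonfp/ — violates constraint 3: syllable 1 coda /nfp/ has 3 consonants (> 2) → illicit
Licit: /bda/, /bzinz/, /fa/, /danv.fdan/, /gvad/ → 5.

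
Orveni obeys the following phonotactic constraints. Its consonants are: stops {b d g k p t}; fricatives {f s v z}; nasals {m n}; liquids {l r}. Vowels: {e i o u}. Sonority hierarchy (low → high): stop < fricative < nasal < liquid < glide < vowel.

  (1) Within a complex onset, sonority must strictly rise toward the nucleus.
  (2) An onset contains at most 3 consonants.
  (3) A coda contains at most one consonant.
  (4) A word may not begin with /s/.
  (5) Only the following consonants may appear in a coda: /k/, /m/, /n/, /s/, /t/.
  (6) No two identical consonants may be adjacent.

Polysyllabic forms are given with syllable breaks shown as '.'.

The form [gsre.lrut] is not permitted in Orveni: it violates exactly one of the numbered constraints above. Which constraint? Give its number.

1

[gsre.lrut]: syllable 2 onset /lr/: /l/ (liquid, 4) → /r/ (liquid, 4) does not rise.
This is a violation of constraint 1: "Within a complex onset, sonority must strictly rise toward the nucleus."
The remaining constraints (2, 3, 4, 5, 6) are satisfied.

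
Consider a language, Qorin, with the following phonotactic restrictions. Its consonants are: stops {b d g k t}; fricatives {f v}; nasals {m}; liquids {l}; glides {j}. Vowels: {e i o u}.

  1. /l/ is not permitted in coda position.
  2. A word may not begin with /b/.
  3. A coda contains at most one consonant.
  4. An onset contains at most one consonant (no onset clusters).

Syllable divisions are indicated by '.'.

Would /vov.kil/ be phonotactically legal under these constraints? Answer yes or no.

/vov.kil/ — violates constraint 1: syllable 2 coda contains /l/ → phonotactically illegal

no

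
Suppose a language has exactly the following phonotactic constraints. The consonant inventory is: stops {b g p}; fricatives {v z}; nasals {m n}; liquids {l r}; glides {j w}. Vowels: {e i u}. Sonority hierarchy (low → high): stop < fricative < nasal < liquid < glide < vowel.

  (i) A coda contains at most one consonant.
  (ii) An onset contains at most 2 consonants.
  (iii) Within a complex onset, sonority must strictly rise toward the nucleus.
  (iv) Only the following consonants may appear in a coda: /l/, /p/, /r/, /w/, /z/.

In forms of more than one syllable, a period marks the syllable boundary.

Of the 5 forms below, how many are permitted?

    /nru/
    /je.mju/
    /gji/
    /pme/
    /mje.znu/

/nru/ — σ1 onset /nr/ (3→4 rises), coda /∅/ ok → permitted
/je.mju/ — σ1 onset /j/, coda /∅/ ok; σ2 onset /mj/ (3→5 rises), coda /∅/ ok → permitted
/gji/ — σ1 onset /gj/ (1→5 rises), coda /∅/ ok → permitted
/pme/ — σ1 onset /pm/ (1→3 rises), coda /∅/ ok → permitted
/mje.znu/ — σ1 onset /mj/ (3→5 rises), coda /∅/ ok; σ2 onset /zn/ (2→3 rises), coda /∅/ ok → permitted
Permitted: /nru/, /je.mju/, /gji/, /pme/, /mje.znu/ → 5.

5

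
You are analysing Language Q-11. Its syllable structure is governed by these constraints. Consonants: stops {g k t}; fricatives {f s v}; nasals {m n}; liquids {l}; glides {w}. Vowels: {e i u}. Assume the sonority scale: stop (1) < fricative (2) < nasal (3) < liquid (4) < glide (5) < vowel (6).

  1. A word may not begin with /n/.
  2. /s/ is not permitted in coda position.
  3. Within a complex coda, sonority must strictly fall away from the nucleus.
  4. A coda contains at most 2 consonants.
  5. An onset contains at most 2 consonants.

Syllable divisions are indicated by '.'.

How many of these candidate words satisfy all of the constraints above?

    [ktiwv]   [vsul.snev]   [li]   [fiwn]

[ktiwv] — σ1 onset /kt/ (2C), coda /wv/ (5→2 falls) ok → phonotactically legal
[vsul.snev] — σ1 onset /vs/ (2C), coda /l/ ok; σ2 onset /sn/ (2C), coda /v/ ok → phonotactically legal
[li] — σ1 onset /l/, coda /∅/ ok → phonotactically legal
[fiwn] — σ1 onset /f/, coda /wn/ (5→3 falls) ok → phonotactically legal
Phonotactically legal: [ktiwv], [vsul.snev], [li], [fiwn] → 4.

4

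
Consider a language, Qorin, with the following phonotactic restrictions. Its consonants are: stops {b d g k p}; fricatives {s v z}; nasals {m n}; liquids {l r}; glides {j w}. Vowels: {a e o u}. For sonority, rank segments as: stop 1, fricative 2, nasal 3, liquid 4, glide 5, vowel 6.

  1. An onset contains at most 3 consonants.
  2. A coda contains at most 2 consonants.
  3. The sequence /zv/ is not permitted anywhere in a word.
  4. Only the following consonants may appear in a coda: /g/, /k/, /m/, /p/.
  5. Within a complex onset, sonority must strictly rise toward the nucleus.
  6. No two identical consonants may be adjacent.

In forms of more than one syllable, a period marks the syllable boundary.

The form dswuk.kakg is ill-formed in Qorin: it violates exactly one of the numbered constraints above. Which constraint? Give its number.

dswuk.kakg: adjacent identical consonants /kk/.
This is a violation of constraint 6: "No two identical consonants may be adjacent."
The remaining constraints (1, 2, 3, 4, 5) are satisfied.

6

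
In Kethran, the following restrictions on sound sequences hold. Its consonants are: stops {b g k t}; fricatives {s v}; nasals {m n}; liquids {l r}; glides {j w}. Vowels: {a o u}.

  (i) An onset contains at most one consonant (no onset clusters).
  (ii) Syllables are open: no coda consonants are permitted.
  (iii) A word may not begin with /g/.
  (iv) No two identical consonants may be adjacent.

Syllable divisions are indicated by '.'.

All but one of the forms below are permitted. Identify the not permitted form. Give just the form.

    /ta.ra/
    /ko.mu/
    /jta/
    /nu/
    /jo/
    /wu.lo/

/ta.ra/ — σ1 onset /t/, coda /∅/ ok; σ2 onset /r/, coda /∅/ ok → permitted
/ko.mu/ — σ1 onset /k/, coda /∅/ ok; σ2 onset /m/, coda /∅/ ok → permitted
/jta/ — violates constraint (i): syllable 1 onset /jt/ has 2 consonants (> 1) → not permitted
/nu/ — σ1 onset /n/, coda /∅/ ok → permitted
/jo/ — σ1 onset /j/, coda /∅/ ok → permitted
/wu.lo/ — σ1 onset /w/, coda /∅/ ok; σ2 onset /l/, coda /∅/ ok → permitted

/jta/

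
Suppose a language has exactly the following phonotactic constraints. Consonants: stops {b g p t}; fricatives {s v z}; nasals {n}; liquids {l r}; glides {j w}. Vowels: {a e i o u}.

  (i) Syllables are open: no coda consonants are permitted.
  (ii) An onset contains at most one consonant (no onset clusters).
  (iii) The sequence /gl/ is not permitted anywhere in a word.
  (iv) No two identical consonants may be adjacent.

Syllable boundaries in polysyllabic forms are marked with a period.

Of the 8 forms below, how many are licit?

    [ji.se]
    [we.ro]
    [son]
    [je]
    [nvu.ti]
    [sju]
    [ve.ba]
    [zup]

4

[ji.se] — σ1 onset /j/, coda /∅/ ok; σ2 onset /s/, coda /∅/ ok → licit
[we.ro] — σ1 onset /w/, coda /∅/ ok; σ2 onset /r/, coda /∅/ ok → licit
[son] — violates constraint (i): syllable 1 coda /n/ has 1 consonant (> 0) → illicit
[je] — σ1 onset /j/, coda /∅/ ok → licit
[nvu.ti] — violates constraint (ii): syllable 1 onset /nv/ has 2 consonants (> 1) → illicit
[sju] — violates constraint (ii): syllable 1 onset /sj/ has 2 consonants (> 1) → illicit
[ve.ba] — σ1 onset /v/, coda /∅/ ok; σ2 onset /b/, coda /∅/ ok → licit
[zup] — violates constraint (i): syllable 1 coda /p/ has 1 consonant (> 0) → illicit
Licit: [ji.se], [we.ro], [je], [ve.ba] → 4.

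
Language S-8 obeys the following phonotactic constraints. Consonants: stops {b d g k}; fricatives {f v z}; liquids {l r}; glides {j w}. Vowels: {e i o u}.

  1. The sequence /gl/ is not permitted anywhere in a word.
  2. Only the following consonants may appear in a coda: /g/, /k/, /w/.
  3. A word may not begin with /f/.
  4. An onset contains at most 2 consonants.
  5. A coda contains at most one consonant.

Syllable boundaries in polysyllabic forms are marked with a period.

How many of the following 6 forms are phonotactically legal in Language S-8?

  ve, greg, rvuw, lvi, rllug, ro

ve — σ1 onset /v/, coda /∅/ ok → phonotactically legal
greg — σ1 onset /gr/ (2C), coda /g/ ok → phonotactically legal
rvuw — σ1 onset /rv/ (2C), coda /w/ ok → phonotactically legal
lvi — σ1 onset /lv/ (2C), coda /∅/ ok → phonotactically legal
rllug — violates constraint 4: syllable 1 onset /rll/ has 3 consonants (> 2) → phonotactically illegal
ro — σ1 onset /r/, coda /∅/ ok → phonotactically legal
Phonotactically legal: ve, greg, rvuw, lvi, ro → 5.

5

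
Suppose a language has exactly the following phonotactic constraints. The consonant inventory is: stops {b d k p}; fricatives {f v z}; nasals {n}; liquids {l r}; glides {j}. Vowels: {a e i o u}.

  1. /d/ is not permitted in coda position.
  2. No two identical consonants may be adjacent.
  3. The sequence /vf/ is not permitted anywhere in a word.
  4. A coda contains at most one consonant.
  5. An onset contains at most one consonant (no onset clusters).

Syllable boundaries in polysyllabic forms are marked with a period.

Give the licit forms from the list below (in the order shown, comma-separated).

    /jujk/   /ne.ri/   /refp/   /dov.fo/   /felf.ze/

/ne.ri/

/jujk/ — violates constraint 4: syllable 1 coda /jk/ has 2 consonants (> 1) → illicit
/ne.ri/ — σ1 onset /n/, coda /∅/ ok; σ2 onset /r/, coda /∅/ ok → licit
/refp/ — violates constraint 4: syllable 1 coda /fp/ has 2 consonants (> 1) → illicit
/dov.fo/ — violates constraint 3: contains banned sequence /vf/ → illicit
/felf.ze/ — violates constraint 4: syllable 1 coda /lf/ has 2 consonants (> 1) → illicit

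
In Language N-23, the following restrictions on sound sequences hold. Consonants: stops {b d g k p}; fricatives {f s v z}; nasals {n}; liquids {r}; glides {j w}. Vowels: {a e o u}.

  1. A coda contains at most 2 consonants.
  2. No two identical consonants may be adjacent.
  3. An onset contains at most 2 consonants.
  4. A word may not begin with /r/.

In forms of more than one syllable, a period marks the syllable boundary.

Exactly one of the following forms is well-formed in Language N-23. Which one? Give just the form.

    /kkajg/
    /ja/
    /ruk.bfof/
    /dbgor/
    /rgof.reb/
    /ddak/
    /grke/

/ja/

/kkajg/ — violates constraint 2: adjacent identical consonants /kk/ → ill-formed
/ja/ — σ1 onset /j/, coda /∅/ ok → well-formed
/ruk.bfof/ — violates constraint 4: word begins with /r/ → ill-formed
/dbgor/ — violates constraint 3: syllable 1 onset /dbg/ has 3 consonants (> 2) → ill-formed
/rgof.reb/ — violates constraint 4: word begins with /r/ → ill-formed
/ddak/ — violates constraint 2: adjacent identical consonants /dd/ → ill-formed
/grke/ — violates constraint 3: syllable 1 onset /grk/ has 3 consonants (> 2) → ill-formed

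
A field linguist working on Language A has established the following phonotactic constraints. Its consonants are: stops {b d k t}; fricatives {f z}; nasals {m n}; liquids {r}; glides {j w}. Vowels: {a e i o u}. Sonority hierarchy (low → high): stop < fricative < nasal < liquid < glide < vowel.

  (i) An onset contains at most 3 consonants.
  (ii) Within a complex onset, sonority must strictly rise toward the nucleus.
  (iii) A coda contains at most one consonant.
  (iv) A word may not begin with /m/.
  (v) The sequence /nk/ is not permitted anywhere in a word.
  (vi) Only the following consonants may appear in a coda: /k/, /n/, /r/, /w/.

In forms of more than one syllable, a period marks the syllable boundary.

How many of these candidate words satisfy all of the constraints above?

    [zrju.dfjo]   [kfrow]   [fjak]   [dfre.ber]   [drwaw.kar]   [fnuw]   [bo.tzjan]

[zrju.dfjo] — σ1 onset /zrj/ (2→4→5 rises), coda /∅/ ok; σ2 onset /dfj/ (1→2→5 rises), coda /∅/ ok → licit
[kfrow] — σ1 onset /kfr/ (1→2→4 rises), coda /w/ ok → licit
[fjak] — σ1 onset /fj/ (2→5 rises), coda /k/ ok → licit
[dfre.ber] — σ1 onset /dfr/ (1→2→4 rises), coda /∅/ ok; σ2 onset /b/, coda /r/ ok → licit
[drwaw.kar] — σ1 onset /drw/ (1→4→5 rises), coda /w/ ok; σ2 onset /k/, coda /r/ ok → licit
[fnuw] — σ1 onset /fn/ (2→3 rises), coda /w/ ok → licit
[bo.tzjan] — σ1 onset /b/, coda /∅/ ok; σ2 onset /tzj/ (1→2→5 rises), coda /n/ ok → licit
Licit: [zrju.dfjo], [kfrow], [fjak], [dfre.ber], [drwaw.kar], [fnuw], [bo.tzjan] → 7.

7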